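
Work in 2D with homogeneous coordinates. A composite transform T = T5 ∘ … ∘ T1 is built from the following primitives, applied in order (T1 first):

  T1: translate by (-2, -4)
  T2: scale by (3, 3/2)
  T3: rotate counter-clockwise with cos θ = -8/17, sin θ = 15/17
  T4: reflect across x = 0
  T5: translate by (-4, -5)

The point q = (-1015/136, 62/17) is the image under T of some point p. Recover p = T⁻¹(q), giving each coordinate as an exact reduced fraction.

p = (4, -3/4)

T1 = [1 0 -2; 0 1 -4; 0 0 1]
T2·T1 = [3 0 -6; 0 3/2 -6; 0 0 1]
T3·…·T1 = [-24/17 -45/34 138/17; 45/17 -12/17 -42/17; 0 0 1]
T4·…·T1 = [24/17 45/34 -138/17; 45/17 -12/17 -42/17; 0 0 1]
T5·…·T1 = [24/17 45/34 -206/17; 45/17 -12/17 -127/17; 0 0 1]
det M = -9/2; M⁻¹ = [8/51 5/17 209/51; 10/17 -16/51 244/51; 0 0 1]
M⁻¹ · (-1015/136, 62/17)ᵀ = (4, -3/4)ᵀ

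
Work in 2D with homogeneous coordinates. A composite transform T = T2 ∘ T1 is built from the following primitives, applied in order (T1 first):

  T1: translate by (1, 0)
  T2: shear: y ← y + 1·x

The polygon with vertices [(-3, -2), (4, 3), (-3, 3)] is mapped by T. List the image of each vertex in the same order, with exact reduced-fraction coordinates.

T1 translate by (1, 0): (-3, -2) → (-2, -2); (4, 3) → (5, 3); (-3, 3) → (-2, 3)
T2 shear: y ← y + 1·x: (-2, -2) → (-2, -4); (5, 3) → (5, 8); (-2, 3) → (-2, 1)

image vertices: (-2, -4), (5, 8), (-2, 1)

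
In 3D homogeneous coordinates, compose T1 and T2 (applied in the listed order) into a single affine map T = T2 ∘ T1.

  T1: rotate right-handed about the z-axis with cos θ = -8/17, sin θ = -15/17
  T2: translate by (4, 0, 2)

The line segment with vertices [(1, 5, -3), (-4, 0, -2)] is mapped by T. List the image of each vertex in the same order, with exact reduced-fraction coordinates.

T1 rotate right-handed about the z-axis with cos θ = -8/17, sin θ = -15/17: (1, 5, -3) → (67/17, -55/17, -3); (-4, 0, -2) → (32/17, 60/17, -2)
T2 translate by (4, 0, 2): (67/17, -55/17, -3) → (135/17, -55/17, -1); (32/17, 60/17, -2) → (100/17, 60/17, 0)

image vertices: (135/17, -55/17, -1), (100/17, 60/17, 0)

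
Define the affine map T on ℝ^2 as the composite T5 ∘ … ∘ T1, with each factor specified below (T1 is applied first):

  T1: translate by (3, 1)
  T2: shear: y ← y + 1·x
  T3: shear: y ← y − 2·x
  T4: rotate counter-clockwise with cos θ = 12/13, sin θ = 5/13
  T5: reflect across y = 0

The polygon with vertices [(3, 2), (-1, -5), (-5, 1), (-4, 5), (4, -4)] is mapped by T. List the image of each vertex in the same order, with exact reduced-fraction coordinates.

T1 translate by (3, 1): (3, 2) → (6, 3); (-1, -5) → (2, -4); (-5, 1) → (-2, 2); (-4, 5) → (-1, 6); (4, -4) → (7, -3)
T2 shear: y ← y + 1·x: (6, 3) → (6, 9); (2, -4) → (2, -2); (-2, 2) → (-2, 0); (-1, 6) → (-1, 5); (7, -3) → (7, 4)
T3 shear: y ← y − 2·x: (6, 9) → (6, -3); (2, -2) → (2, -6); (-2, 0) → (-2, 4); (-1, 5) → (-1, 7); (7, 4) → (7, -10)
T4 rotate counter-clockwise with cos θ = 12/13, sin θ = 5/13: (6, -3) → (87/13, -6/13); (2, -6) → (54/13, -62/13); (-2, 4) → (-44/13, 38/13); (-1, 7) → (-47/13, 79/13); (7, -10) → (134/13, -85/13)
T5 reflect across y = 0: (87/13, -6/13) → (87/13, 6/13); (54/13, -62/13) → (54/13, 62/13); (-44/13, 38/13) → (-44/13, -38/13); (-47/13, 79/13) → (-47/13, -79/13); (134/13, -85/13) → (134/13, 85/13)

image vertices: (87/13, 6/13), (54/13, 62/13), (-44/13, -38/13), (-47/13, -79/13), (134/13, 85/13)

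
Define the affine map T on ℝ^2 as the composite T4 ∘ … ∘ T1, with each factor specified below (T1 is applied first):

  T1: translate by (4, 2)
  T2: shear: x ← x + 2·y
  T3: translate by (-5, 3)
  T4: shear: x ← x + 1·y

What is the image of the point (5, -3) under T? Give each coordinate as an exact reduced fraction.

T1 translate by (4, 2): (5, -3) → (9, -1)
T2 shear: x ← x + 2·y: (9, -1) → (7, -1)
T3 translate by (-5, 3): (7, -1) → (2, 2)
T4 shear: x ← x + 1·y: (2, 2) → (4, 2)

T(p) = (4, 2)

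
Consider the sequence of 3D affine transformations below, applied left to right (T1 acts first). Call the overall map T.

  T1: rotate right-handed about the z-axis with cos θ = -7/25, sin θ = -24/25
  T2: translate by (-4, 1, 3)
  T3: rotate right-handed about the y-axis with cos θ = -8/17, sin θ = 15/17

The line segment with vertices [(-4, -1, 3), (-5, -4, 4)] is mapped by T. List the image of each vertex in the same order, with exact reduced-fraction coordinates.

image vertices: (3018/425, 128/25, 48/85), (3913/425, 173/25, 203/85)

T1 rotate right-handed about the z-axis with cos θ = -7/25, sin θ = -24/25: (-4, -1, 3) → (4/25, 103/25, 3); (-5, -4, 4) → (-61/25, 148/25, 4)
T2 translate by (-4, 1, 3): (4/25, 103/25, 3) → (-96/25, 128/25, 6); (-61/25, 148/25, 4) → (-161/25, 173/25, 7)
T3 rotate right-handed about the y-axis with cos θ = -8/17, sin θ = 15/17: (-96/25, 128/25, 6) → (3018/425, 128/25, 48/85); (-161/25, 173/25, 7) → (3913/425, 173/25, 203/85)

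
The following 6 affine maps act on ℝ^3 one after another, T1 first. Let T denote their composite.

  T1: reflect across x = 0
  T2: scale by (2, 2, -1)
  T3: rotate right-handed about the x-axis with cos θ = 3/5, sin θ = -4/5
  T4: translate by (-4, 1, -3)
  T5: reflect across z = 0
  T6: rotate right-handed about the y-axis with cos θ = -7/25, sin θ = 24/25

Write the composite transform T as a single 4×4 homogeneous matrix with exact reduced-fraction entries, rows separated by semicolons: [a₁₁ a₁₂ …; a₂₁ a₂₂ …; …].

T1 = [-1 0 0 0; 0 1 0 0; 0 0 1 0; 0 0 0 1]
T2·T1 = [-2 0 0 0; 0 2 0 0; 0 0 -1 0; 0 0 0 1]
T3·…·T1 = [-2 0 0 0; 0 6/5 -4/5 0; 0 -8/5 -3/5 0; 0 0 0 1]
T4·…·T1 = [-2 0 0 -4; 0 6/5 -4/5 1; 0 -8/5 -3/5 -3; 0 0 0 1]
T5·…·T1 = [-2 0 0 -4; 0 6/5 -4/5 1; 0 8/5 3/5 3; 0 0 0 1]
T6·…·T1 = [14/25 192/125 72/125 4; 0 6/5 -4/5 1; 48/25 -56/125 -21/125 3; 0 0 0 1]

T = [14/25 192/125 72/125 4; 0 6/5 -4/5 1; 48/25 -56/125 -21/125 3; 0 0 0 1]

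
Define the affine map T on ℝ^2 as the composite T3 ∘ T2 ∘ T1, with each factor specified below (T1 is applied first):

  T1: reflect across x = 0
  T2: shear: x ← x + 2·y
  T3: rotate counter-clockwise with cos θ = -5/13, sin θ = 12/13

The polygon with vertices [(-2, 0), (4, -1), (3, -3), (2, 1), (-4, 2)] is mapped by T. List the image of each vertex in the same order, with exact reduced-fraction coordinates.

image vertices: (-10/13, 24/13), (42/13, -67/13), (81/13, -93/13), (-12/13, -5/13), (-64/13, 86/13)

T1 reflect across x = 0: (-2, 0) → (2, 0); (4, -1) → (-4, -1); (3, -3) → (-3, -3); (2, 1) → (-2, 1); (-4, 2) → (4, 2)
T2 shear: x ← x + 2·y: (2, 0) → (2, 0); (-4, -1) → (-6, -1); (-3, -3) → (-9, -3); (-2, 1) → (0, 1); (4, 2) → (8, 2)
T3 rotate counter-clockwise with cos θ = -5/13, sin θ = 12/13: (2, 0) → (-10/13, 24/13); (-6, -1) → (42/13, -67/13); (-9, -3) → (81/13, -93/13); (0, 1) → (-12/13, -5/13); (8, 2) → (-64/13, 86/13)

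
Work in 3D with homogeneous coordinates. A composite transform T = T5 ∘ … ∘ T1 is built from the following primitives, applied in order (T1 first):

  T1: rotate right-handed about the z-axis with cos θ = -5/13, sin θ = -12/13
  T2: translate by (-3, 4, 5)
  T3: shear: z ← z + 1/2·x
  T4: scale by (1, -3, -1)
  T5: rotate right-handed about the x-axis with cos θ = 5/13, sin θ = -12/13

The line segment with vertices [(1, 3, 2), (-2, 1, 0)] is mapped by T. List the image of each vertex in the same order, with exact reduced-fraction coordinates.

image vertices: (-8/13, -1419/169, 465/169), (-17/13, -1743/169, 4547/338)

T1 rotate right-handed about the z-axis with cos θ = -5/13, sin θ = -12/13: (1, 3, 2) → (31/13, -27/13, 2); (-2, 1, 0) → (22/13, 19/13, 0)
T2 translate by (-3, 4, 5): (31/13, -27/13, 2) → (-8/13, 25/13, 7); (22/13, 19/13, 0) → (-17/13, 71/13, 5)
T3 shear: z ← z + 1/2·x: (-8/13, 25/13, 7) → (-8/13, 25/13, 87/13); (-17/13, 71/13, 5) → (-17/13, 71/13, 113/26)
T4 scale by (1, -3, -1): (-8/13, 25/13, 87/13) → (-8/13, -75/13, -87/13); (-17/13, 71/13, 113/26) → (-17/13, -213/13, -113/26)
T5 rotate right-handed about the x-axis with cos θ = 5/13, sin θ = -12/13: (-8/13, -75/13, -87/13) → (-8/13, -1419/169, 465/169); (-17/13, -213/13, -113/26) → (-17/13, -1743/169, 4547/338)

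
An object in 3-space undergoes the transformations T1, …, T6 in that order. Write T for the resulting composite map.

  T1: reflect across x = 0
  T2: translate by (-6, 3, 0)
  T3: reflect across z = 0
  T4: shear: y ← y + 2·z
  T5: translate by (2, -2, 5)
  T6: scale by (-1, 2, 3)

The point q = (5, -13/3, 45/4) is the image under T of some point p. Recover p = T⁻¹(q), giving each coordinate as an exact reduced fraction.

T1 = [-1 0 0 0; 0 1 0 0; 0 0 1 0; 0 0 0 1]
T2·T1 = [-1 0 0 -6; 0 1 0 3; 0 0 1 0; 0 0 0 1]
T3·…·T1 = [-1 0 0 -6; 0 1 0 3; 0 0 -1 0; 0 0 0 1]
T4·…·T1 = [-1 0 0 -6; 0 1 -2 3; 0 0 -1 0; 0 0 0 1]
T5·…·T1 = [-1 0 0 -4; 0 1 -2 1; 0 0 -1 5; 0 0 0 1]
T6·…·T1 = [1 0 0 4; 0 2 -4 2; 0 0 -3 15; 0 0 0 1]
det M = -6; M⁻¹ = [1 0 0 -4; 0 1/2 -2/3 9; 0 0 -1/3 5; 0 0 0 1]
M⁻¹ · (5, -13/3, 45/4)ᵀ = (1, -2/3, 5/4)ᵀ

p = (1, -2/3, 5/4)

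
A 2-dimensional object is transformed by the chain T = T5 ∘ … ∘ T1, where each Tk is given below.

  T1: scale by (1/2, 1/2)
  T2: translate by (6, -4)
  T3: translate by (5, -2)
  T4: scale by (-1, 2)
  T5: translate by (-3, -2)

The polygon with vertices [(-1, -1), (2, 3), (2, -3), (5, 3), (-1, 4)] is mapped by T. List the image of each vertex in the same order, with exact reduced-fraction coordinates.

T1 scale by (1/2, 1/2): (-1, -1) → (-1/2, -1/2); (2, 3) → (1, 3/2); (2, -3) → (1, -3/2); (5, 3) → (5/2, 3/2); (-1, 4) → (-1/2, 2)
T2 translate by (6, -4): (-1/2, -1/2) → (11/2, -9/2); (1, 3/2) → (7, -5/2); (1, -3/2) → (7, -11/2); (5/2, 3/2) → (17/2, -5/2); (-1/2, 2) → (11/2, -2)
T3 translate by (5, -2): (11/2, -9/2) → (21/2, -13/2); (7, -5/2) → (12, -9/2); (7, -11/2) → (12, -15/2); (17/2, -5/2) → (27/2, -9/2); (11/2, -2) → (21/2, -4)
T4 scale by (-1, 2): (21/2, -13/2) → (-21/2, -13); (12, -9/2) → (-12, -9); (12, -15/2) → (-12, -15); (27/2, -9/2) → (-27/2, -9); (21/2, -4) → (-21/2, -8)
T5 translate by (-3, -2): (-21/2, -13) → (-27/2, -15); (-12, -9) → (-15, -11); (-12, -15) → (-15, -17); (-27/2, -9) → (-33/2, -11); (-21/2, -8) → (-27/2, -10)

image vertices: (-27/2, -15), (-15, -11), (-15, -17), (-33/2, -11), (-27/2, -10)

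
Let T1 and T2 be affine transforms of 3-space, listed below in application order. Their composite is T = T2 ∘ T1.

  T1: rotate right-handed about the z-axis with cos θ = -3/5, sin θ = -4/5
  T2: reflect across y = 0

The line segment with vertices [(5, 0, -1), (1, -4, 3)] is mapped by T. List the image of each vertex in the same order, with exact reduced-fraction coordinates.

image vertices: (-3, 4, -1), (-19/5, -8/5, 3)

T1 rotate right-handed about the z-axis with cos θ = -3/5, sin θ = -4/5: (5, 0, -1) → (-3, -4, -1); (1, -4, 3) → (-19/5, 8/5, 3)
T2 reflect across y = 0: (-3, -4, -1) → (-3, 4, -1); (-19/5, 8/5, 3) → (-19/5, -8/5, 3)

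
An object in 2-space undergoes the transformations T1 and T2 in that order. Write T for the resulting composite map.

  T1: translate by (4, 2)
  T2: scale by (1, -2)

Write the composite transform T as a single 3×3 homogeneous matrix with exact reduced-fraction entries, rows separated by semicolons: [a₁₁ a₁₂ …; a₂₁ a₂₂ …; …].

T = [1 0 4; 0 -2 -4; 0 0 1]

T1 = [1 0 4; 0 1 2; 0 0 1]
T2·T1 = [1 0 4; 0 -2 -4; 0 0 1]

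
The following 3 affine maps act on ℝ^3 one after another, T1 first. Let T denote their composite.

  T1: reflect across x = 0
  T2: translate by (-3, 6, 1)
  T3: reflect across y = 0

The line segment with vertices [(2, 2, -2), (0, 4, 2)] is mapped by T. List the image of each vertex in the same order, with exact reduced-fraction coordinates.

T1 reflect across x = 0: (2, 2, -2) → (-2, 2, -2); (0, 4, 2) → (0, 4, 2)
T2 translate by (-3, 6, 1): (-2, 2, -2) → (-5, 8, -1); (0, 4, 2) → (-3, 10, 3)
T3 reflect across y = 0: (-5, 8, -1) → (-5, -8, -1); (-3, 10, 3) → (-3, -10, 3)

image vertices: (-5, -8, -1), (-3, -10, 3)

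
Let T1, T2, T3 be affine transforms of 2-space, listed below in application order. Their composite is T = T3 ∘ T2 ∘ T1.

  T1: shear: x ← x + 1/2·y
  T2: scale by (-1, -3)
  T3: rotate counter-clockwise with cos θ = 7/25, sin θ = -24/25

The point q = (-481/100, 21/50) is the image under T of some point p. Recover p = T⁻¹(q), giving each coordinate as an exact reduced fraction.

T1 = [1 1/2 0; 0 1 0; 0 0 1]
T2·T1 = [-1 -1/2 0; 0 -3 0; 0 0 1]
T3·…·T1 = [-7/25 -151/50 0; 24/25 -9/25 0; 0 0 1]
det M = 3; M⁻¹ = [-3/25 151/150 0; -8/25 -7/75 0; 0 0 1]
M⁻¹ · (-481/100, 21/50)ᵀ = (1, 3/2)ᵀ

p = (1, 3/2)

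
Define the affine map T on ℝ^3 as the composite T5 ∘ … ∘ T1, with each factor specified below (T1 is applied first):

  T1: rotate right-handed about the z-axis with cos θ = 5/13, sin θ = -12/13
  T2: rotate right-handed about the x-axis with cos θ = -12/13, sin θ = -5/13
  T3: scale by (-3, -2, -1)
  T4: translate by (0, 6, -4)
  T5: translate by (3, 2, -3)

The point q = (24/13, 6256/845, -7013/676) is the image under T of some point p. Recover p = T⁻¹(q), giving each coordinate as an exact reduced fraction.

p = (8/5, -1/4, -3)

T1 = [5/13 12/13 0 0; -12/13 5/13 0 0; 0 0 1 0; 0 0 0 1]
T2·T1 = [5/13 12/13 0 0; 144/169 -60/169 5/13 0; 60/169 -25/169 -12/13 0; 0 0 0 1]
T3·…·T1 = [-15/13 -36/13 0 0; -288/169 120/169 -10/13 0; -60/169 25/169 12/13 0; 0 0 0 1]
T4·…·T1 = [-15/13 -36/13 0 0; -288/169 120/169 -10/13 6; -60/169 25/169 12/13 -4; 0 0 0 1]
T5·…·T1 = [-15/13 -36/13 0 3; -288/169 120/169 -10/13 8; -60/169 25/169 12/13 -7; 0 0 0 1]
det M = -6; M⁻¹ = [-5/39 -72/169 -60/169 17/13; -4/13 30/169 25/169 7/13; 0 -5/26 12/13 8; 0 0 0 1]
M⁻¹ · (24/13, 6256/845, -7013/676)ᵀ = (8/5, -1/4, -3)ᵀ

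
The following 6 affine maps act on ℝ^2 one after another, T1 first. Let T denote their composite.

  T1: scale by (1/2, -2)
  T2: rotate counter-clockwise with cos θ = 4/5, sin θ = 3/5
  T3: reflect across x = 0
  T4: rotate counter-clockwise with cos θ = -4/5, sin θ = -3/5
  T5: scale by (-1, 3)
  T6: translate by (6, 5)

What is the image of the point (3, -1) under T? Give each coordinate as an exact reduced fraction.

T(p) = (9/2, -1)

T1 scale by (1/2, -2): (3, -1) → (3/2, 2)
T2 rotate counter-clockwise with cos θ = 4/5, sin θ = 3/5: (3/2, 2) → (0, 5/2)
T3 reflect across x = 0: (0, 5/2) → (0, 5/2)
T4 rotate counter-clockwise with cos θ = -4/5, sin θ = -3/5: (0, 5/2) → (3/2, -2)
T5 scale by (-1, 3): (3/2, -2) → (-3/2, -6)
T6 translate by (6, 5): (-3/2, -6) → (9/2, -1)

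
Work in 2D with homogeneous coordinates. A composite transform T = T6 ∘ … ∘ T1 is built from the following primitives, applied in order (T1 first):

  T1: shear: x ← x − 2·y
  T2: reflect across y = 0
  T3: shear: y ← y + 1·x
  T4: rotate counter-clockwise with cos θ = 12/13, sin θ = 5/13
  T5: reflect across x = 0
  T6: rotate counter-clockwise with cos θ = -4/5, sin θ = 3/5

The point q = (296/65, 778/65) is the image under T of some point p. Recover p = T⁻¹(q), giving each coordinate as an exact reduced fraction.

T1 = [1 -2 0; 0 1 0; 0 0 1]
T2·T1 = [1 -2 0; 0 -1 0; 0 0 1]
T3·…·T1 = [1 -2 0; 1 -3 0; 0 0 1]
T4·…·T1 = [7/13 -9/13 0; 17/13 -46/13 0; 0 0 1]
T5·…·T1 = [-7/13 9/13 0; 17/13 -46/13 0; 0 0 1]
T6·…·T1 = [-23/65 102/65 0; -89/65 211/65 0; 0 0 1]
det M = 1; M⁻¹ = [211/65 -102/65 0; 89/65 -23/65 0; 0 0 1]
M⁻¹ · (296/65, 778/65)ᵀ = (-4, 2)ᵀ

p = (-4, 2)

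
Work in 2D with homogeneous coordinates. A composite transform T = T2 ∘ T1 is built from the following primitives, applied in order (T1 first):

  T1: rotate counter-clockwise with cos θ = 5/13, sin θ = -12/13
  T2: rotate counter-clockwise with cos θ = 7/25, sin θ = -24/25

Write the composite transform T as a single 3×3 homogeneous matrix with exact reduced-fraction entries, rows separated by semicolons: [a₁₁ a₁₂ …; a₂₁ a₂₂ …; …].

T1 = [5/13 12/13 0; -12/13 5/13 0; 0 0 1]
T2·T1 = [-253/325 204/325 0; -204/325 -253/325 0; 0 0 1]

T = [-253/325 204/325 0; -204/325 -253/325 0; 0 0 1]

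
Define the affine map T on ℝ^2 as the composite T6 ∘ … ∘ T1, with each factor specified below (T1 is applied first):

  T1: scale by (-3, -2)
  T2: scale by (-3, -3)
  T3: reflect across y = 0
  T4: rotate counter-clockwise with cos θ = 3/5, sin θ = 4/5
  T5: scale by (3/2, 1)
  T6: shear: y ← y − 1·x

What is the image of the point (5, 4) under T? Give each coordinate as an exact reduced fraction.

T(p) = (693/10, -477/10)

T1 scale by (-3, -2): (5, 4) → (-15, -8)
T2 scale by (-3, -3): (-15, -8) → (45, 24)
T3 reflect across y = 0: (45, 24) → (45, -24)
T4 rotate counter-clockwise with cos θ = 3/5, sin θ = 4/5: (45, -24) → (231/5, 108/5)
T5 scale by (3/2, 1): (231/5, 108/5) → (693/10, 108/5)
T6 shear: y ← y − 1·x: (693/10, 108/5) → (693/10, -477/10)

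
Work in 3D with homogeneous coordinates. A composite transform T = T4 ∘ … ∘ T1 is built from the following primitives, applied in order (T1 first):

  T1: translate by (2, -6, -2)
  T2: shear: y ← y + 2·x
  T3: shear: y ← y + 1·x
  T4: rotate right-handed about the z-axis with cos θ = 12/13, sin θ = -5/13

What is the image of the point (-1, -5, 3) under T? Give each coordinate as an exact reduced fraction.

T1 translate by (2, -6, -2): (-1, -5, 3) → (1, -11, 1)
T2 shear: y ← y + 2·x: (1, -11, 1) → (1, -9, 1)
T3 shear: y ← y + 1·x: (1, -9, 1) → (1, -8, 1)
T4 rotate right-handed about the z-axis with cos θ = 12/13, sin θ = -5/13: (1, -8, 1) → (-28/13, -101/13, 1)

T(p) = (-28/13, -101/13, 1)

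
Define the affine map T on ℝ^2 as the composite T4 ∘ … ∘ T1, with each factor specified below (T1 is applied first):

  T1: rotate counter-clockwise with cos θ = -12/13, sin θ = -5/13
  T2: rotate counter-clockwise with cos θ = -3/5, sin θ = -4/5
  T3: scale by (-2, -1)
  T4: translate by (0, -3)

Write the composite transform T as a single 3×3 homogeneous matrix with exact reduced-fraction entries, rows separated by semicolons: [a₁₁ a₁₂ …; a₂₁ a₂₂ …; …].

T = [-32/65 126/65 0; -63/65 -16/65 -3; 0 0 1]

T1 = [-12/13 5/13 0; -5/13 -12/13 0; 0 0 1]
T2·T1 = [16/65 -63/65 0; 63/65 16/65 0; 0 0 1]
T3·…·T1 = [-32/65 126/65 0; -63/65 -16/65 0; 0 0 1]
T4·…·T1 = [-32/65 126/65 0; -63/65 -16/65 -3; 0 0 1]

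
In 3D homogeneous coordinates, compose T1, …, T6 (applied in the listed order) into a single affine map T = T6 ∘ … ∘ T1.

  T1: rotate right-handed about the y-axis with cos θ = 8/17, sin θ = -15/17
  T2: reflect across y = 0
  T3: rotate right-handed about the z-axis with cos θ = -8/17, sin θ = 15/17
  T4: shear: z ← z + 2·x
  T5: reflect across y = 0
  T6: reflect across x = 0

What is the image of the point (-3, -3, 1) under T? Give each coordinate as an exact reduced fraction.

T(p) = (453/289, 993/289, -1535/289)

T1 rotate right-handed about the y-axis with cos θ = 8/17, sin θ = -15/17: (-3, -3, 1) → (-39/17, -3, -37/17)
T2 reflect across y = 0: (-39/17, -3, -37/17) → (-39/17, 3, -37/17)
T3 rotate right-handed about the z-axis with cos θ = -8/17, sin θ = 15/17: (-39/17, 3, -37/17) → (-453/289, -993/289, -37/17)
T4 shear: z ← z + 2·x: (-453/289, -993/289, -37/17) → (-453/289, -993/289, -1535/289)
T5 reflect across y = 0: (-453/289, -993/289, -1535/289) → (-453/289, 993/289, -1535/289)
T6 reflect across x = 0: (-453/289, 993/289, -1535/289) → (453/289, 993/289, -1535/289)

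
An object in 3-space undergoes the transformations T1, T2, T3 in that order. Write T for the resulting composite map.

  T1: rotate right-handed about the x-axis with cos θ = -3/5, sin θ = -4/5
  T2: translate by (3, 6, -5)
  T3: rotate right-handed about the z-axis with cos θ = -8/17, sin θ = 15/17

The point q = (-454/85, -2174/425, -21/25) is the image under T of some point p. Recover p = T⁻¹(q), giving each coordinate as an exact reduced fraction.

T1 = [1 0 0 0; 0 -3/5 4/5 0; 0 -4/5 -3/5 0; 0 0 0 1]
T2·T1 = [1 0 0 3; 0 -3/5 4/5 6; 0 -4/5 -3/5 -5; 0 0 0 1]
T3·…·T1 = [-8/17 9/17 -12/17 -114/17; 15/17 24/85 -32/85 -3/17; 0 -4/5 -3/5 -5; 0 0 0 1]
det M = 1; M⁻¹ = [-8/17 15/17 0 -3; 9/17 24/85 -4/5 -2/5; -12/17 -32/85 -3/5 -39/5; 0 0 0 1]
M⁻¹ · (-454/85, -2174/425, -21/25)ᵀ = (-5, -4, -8/5)ᵀ

p = (-5, -4, -8/5)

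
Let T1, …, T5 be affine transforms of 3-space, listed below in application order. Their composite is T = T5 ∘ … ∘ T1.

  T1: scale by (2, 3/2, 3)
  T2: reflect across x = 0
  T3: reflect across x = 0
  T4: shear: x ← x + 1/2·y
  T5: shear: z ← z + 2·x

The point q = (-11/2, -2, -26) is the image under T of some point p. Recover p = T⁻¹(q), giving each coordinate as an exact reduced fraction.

T1 = [2 0 0 0; 0 3/2 0 0; 0 0 3 0; 0 0 0 1]
T2·T1 = [-2 0 0 0; 0 3/2 0 0; 0 0 3 0; 0 0 0 1]
T3·…·T1 = [2 0 0 0; 0 3/2 0 0; 0 0 3 0; 0 0 0 1]
T4·…·T1 = [2 3/4 0 0; 0 3/2 0 0; 0 0 3 0; 0 0 0 1]
T5·…·T1 = [2 3/4 0 0; 0 3/2 0 0; 4 3/2 3 0; 0 0 0 1]
det M = 9; M⁻¹ = [1/2 -1/4 0 0; 0 2/3 0 0; -2/3 0 1/3 0; 0 0 0 1]
M⁻¹ · (-11/2, -2, -26)ᵀ = (-9/4, -4/3, -5)ᵀ

p = (-9/4, -4/3, -5)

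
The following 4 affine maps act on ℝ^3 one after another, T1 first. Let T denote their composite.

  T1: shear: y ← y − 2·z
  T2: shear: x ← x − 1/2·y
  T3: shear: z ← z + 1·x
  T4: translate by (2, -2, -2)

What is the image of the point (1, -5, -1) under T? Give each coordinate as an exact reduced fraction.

T(p) = (9/2, -5, -1/2)

T1 shear: y ← y − 2·z: (1, -5, -1) → (1, -3, -1)
T2 shear: x ← x − 1/2·y: (1, -3, -1) → (5/2, -3, -1)
T3 shear: z ← z + 1·x: (5/2, -3, -1) → (5/2, -3, 3/2)
T4 translate by (2, -2, -2): (5/2, -3, 3/2) → (9/2, -5, -1/2)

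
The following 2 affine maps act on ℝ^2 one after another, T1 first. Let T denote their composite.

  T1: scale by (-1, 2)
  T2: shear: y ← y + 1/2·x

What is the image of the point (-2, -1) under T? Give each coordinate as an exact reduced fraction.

T1 scale by (-1, 2): (-2, -1) → (2, -2)
T2 shear: y ← y + 1/2·x: (2, -2) → (2, -1)

T(p) = (2, -1)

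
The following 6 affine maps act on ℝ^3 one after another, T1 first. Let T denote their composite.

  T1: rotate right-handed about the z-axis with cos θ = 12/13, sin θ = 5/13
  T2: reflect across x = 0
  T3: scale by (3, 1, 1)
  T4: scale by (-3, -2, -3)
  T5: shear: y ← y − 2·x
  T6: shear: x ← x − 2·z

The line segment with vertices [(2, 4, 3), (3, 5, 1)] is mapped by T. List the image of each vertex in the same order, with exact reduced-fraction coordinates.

T1 rotate right-handed about the z-axis with cos θ = 12/13, sin θ = 5/13: (2, 4, 3) → (4/13, 58/13, 3); (3, 5, 1) → (11/13, 75/13, 1)
T2 reflect across x = 0: (4/13, 58/13, 3) → (-4/13, 58/13, 3); (11/13, 75/13, 1) → (-11/13, 75/13, 1)
T3 scale by (3, 1, 1): (-4/13, 58/13, 3) → (-12/13, 58/13, 3); (-11/13, 75/13, 1) → (-33/13, 75/13, 1)
T4 scale by (-3, -2, -3): (-12/13, 58/13, 3) → (36/13, -116/13, -9); (-33/13, 75/13, 1) → (99/13, -150/13, -3)
T5 shear: y ← y − 2·x: (36/13, -116/13, -9) → (36/13, -188/13, -9); (99/13, -150/13, -3) → (99/13, -348/13, -3)
T6 shear: x ← x − 2·z: (36/13, -188/13, -9) → (270/13, -188/13, -9); (99/13, -348/13, -3) → (177/13, -348/13, -3)

image vertices: (270/13, -188/13, -9), (177/13, -348/13, -3)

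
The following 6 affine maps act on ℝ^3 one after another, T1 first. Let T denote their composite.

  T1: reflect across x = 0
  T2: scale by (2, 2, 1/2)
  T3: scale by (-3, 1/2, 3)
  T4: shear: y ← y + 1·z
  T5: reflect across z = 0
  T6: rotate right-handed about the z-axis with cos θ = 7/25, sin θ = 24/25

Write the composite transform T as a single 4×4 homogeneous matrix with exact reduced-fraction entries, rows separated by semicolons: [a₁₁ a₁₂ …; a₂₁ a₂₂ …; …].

T1 = [-1 0 0 0; 0 1 0 0; 0 0 1 0; 0 0 0 1]
T2·T1 = [-2 0 0 0; 0 2 0 0; 0 0 1/2 0; 0 0 0 1]
T3·…·T1 = [6 0 0 0; 0 1 0 0; 0 0 3/2 0; 0 0 0 1]
T4·…·T1 = [6 0 0 0; 0 1 3/2 0; 0 0 3/2 0; 0 0 0 1]
T5·…·T1 = [6 0 0 0; 0 1 3/2 0; 0 0 -3/2 0; 0 0 0 1]
T6·…·T1 = [42/25 -24/25 -36/25 0; 144/25 7/25 21/50 0; 0 0 -3/2 0; 0 0 0 1]

T = [42/25 -24/25 -36/25 0; 144/25 7/25 21/50 0; 0 0 -3/2 0; 0 0 0 1]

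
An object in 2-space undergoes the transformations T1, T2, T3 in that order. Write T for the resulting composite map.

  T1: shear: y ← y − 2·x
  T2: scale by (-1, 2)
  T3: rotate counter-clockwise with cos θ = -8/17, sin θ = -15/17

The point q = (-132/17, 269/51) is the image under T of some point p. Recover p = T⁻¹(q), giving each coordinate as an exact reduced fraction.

p = (1, -8/3)

T1 = [1 0 0; -2 1 0; 0 0 1]
T2·T1 = [-1 0 0; -4 2 0; 0 0 1]
T3·…·T1 = [-52/17 30/17 0; 47/17 -16/17 0; 0 0 1]
det M = -2; M⁻¹ = [8/17 15/17 0; 47/34 26/17 0; 0 0 1]
M⁻¹ · (-132/17, 269/51)ᵀ = (1, -8/3)ᵀ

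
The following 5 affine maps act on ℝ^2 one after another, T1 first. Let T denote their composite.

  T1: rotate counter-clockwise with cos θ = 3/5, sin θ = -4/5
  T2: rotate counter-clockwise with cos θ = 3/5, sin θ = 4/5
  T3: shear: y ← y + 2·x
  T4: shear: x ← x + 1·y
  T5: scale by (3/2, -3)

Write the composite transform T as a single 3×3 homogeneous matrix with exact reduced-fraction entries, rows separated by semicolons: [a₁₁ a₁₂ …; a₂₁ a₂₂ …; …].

T1 = [3/5 4/5 0; -4/5 3/5 0; 0 0 1]
T2·T1 = [1 0 0; 0 1 0; 0 0 1]
T3·…·T1 = [1 0 0; 2 1 0; 0 0 1]
T4·…·T1 = [3 1 0; 2 1 0; 0 0 1]
T5·…·T1 = [9/2 3/2 0; -6 -3 0; 0 0 1]

T = [9/2 3/2 0; -6 -3 0; 0 0 1]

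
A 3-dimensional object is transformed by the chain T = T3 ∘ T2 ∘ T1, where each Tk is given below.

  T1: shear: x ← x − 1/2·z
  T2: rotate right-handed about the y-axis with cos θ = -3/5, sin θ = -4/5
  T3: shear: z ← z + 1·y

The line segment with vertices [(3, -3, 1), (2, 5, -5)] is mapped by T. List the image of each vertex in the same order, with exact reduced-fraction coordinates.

T1 shear: x ← x − 1/2·z: (3, -3, 1) → (5/2, -3, 1); (2, 5, -5) → (9/2, 5, -5)
T2 rotate right-handed about the y-axis with cos θ = -3/5, sin θ = -4/5: (5/2, -3, 1) → (-23/10, -3, 7/5); (9/2, 5, -5) → (13/10, 5, 33/5)
T3 shear: z ← z + 1·y: (-23/10, -3, 7/5) → (-23/10, -3, -8/5); (13/10, 5, 33/5) → (13/10, 5, 58/5)

image vertices: (-23/10, -3, -8/5), (13/10, 5, 58/5)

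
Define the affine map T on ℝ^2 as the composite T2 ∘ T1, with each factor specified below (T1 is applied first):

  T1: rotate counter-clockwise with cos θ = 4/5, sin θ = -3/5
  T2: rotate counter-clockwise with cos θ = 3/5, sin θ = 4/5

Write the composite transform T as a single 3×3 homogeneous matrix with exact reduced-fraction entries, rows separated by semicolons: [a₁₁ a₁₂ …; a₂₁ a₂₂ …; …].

T = [24/25 -7/25 0; 7/25 24/25 0; 0 0 1]

T1 = [4/5 3/5 0; -3/5 4/5 0; 0 0 1]
T2·T1 = [24/25 -7/25 0; 7/25 24/25 0; 0 0 1]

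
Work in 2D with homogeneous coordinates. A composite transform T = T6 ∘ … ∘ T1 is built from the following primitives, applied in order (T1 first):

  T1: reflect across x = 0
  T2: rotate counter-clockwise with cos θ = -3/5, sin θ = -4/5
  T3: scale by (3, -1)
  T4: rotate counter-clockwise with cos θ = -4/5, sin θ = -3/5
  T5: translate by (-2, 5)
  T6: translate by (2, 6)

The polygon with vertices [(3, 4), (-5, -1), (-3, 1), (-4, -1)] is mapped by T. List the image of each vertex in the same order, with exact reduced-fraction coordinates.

T1 reflect across x = 0: (3, 4) → (-3, 4); (-5, -1) → (5, -1); (-3, 1) → (3, 1); (-4, -1) → (4, -1)
T2 rotate counter-clockwise with cos θ = -3/5, sin θ = -4/5: (-3, 4) → (5, 0); (5, -1) → (-19/5, -17/5); (3, 1) → (-1, -3); (4, -1) → (-16/5, -13/5)
T3 scale by (3, -1): (5, 0) → (15, 0); (-19/5, -17/5) → (-57/5, 17/5); (-1, -3) → (-3, 3); (-16/5, -13/5) → (-48/5, 13/5)
T4 rotate counter-clockwise with cos θ = -4/5, sin θ = -3/5: (15, 0) → (-12, -9); (-57/5, 17/5) → (279/25, 103/25); (-3, 3) → (21/5, -3/5); (-48/5, 13/5) → (231/25, 92/25)
T5 translate by (-2, 5): (-12, -9) → (-14, -4); (279/25, 103/25) → (229/25, 228/25); (21/5, -3/5) → (11/5, 22/5); (231/25, 92/25) → (181/25, 217/25)
T6 translate by (2, 6): (-14, -4) → (-12, 2); (229/25, 228/25) → (279/25, 378/25); (11/5, 22/5) → (21/5, 52/5); (181/25, 217/25) → (231/25, 367/25)

image vertices: (-12, 2), (279/25, 378/25), (21/5, 52/5), (231/25, 367/25)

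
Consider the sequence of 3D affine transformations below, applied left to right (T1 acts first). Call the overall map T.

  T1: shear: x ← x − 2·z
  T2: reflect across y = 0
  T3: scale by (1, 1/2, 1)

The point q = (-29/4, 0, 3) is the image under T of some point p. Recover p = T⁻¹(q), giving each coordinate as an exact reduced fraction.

p = (-5/4, 0, 3)

T1 = [1 0 -2 0; 0 1 0 0; 0 0 1 0; 0 0 0 1]
T2·T1 = [1 0 -2 0; 0 -1 0 0; 0 0 1 0; 0 0 0 1]
T3·…·T1 = [1 0 -2 0; 0 -1/2 0 0; 0 0 1 0; 0 0 0 1]
det M = -1/2; M⁻¹ = [1 0 2 0; 0 -2 0 0; 0 0 1 0; 0 0 0 1]
M⁻¹ · (-29/4, 0, 3)ᵀ = (-5/4, 0, 3)ᵀ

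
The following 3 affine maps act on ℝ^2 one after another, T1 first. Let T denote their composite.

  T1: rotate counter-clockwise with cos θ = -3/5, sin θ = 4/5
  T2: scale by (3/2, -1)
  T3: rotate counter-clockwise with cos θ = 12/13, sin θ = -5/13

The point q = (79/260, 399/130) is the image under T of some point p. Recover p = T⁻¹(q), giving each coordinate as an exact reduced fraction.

T1 = [-3/5 -4/5 0; 4/5 -3/5 0; 0 0 1]
T2·T1 = [-9/10 -6/5 0; -4/5 3/5 0; 0 0 1]
T3·…·T1 = [-74/65 -57/65 0; -51/130 66/65 0; 0 0 1]
det M = -3/2; M⁻¹ = [-44/65 -38/65 0; -17/65 148/195 0; 0 0 1]
M⁻¹ · (79/260, 399/130)ᵀ = (-2, 9/4)ᵀ

p = (-2, 9/4)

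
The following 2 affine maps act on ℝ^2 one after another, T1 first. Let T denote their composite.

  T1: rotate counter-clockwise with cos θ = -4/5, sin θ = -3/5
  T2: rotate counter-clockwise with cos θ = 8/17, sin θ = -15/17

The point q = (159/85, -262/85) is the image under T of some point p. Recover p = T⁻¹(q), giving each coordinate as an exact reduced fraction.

p = (-3, 2)

T1 = [-4/5 3/5 0; -3/5 -4/5 0; 0 0 1]
T2·T1 = [-77/85 -36/85 0; 36/85 -77/85 0; 0 0 1]
det M = 1; M⁻¹ = [-77/85 36/85 0; -36/85 -77/85 0; 0 0 1]
M⁻¹ · (159/85, -262/85)ᵀ = (-3, 2)ᵀ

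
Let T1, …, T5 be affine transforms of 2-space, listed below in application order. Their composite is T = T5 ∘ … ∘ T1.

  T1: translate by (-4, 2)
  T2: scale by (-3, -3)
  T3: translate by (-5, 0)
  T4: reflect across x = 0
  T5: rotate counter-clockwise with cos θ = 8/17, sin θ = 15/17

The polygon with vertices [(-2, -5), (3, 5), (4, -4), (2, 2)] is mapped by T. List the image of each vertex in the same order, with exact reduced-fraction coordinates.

T1 translate by (-4, 2): (-2, -5) → (-6, -3); (3, 5) → (-1, 7); (4, -4) → (0, -2); (2, 2) → (-2, 4)
T2 scale by (-3, -3): (-6, -3) → (18, 9); (-1, 7) → (3, -21); (0, -2) → (0, 6); (-2, 4) → (6, -12)
T3 translate by (-5, 0): (18, 9) → (13, 9); (3, -21) → (-2, -21); (0, 6) → (-5, 6); (6, -12) → (1, -12)
T4 reflect across x = 0: (13, 9) → (-13, 9); (-2, -21) → (2, -21); (-5, 6) → (5, 6); (1, -12) → (-1, -12)
T5 rotate counter-clockwise with cos θ = 8/17, sin θ = 15/17: (-13, 9) → (-239/17, -123/17); (2, -21) → (331/17, -138/17); (5, 6) → (-50/17, 123/17); (-1, -12) → (172/17, -111/17)

image vertices: (-239/17, -123/17), (331/17, -138/17), (-50/17, 123/17), (172/17, -111/17)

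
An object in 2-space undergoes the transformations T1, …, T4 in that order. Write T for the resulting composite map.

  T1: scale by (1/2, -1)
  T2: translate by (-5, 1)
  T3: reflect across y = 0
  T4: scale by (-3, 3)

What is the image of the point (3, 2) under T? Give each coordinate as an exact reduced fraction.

T1 scale by (1/2, -1): (3, 2) → (3/2, -2)
T2 translate by (-5, 1): (3/2, -2) → (-7/2, -1)
T3 reflect across y = 0: (-7/2, -1) → (-7/2, 1)
T4 scale by (-3, 3): (-7/2, 1) → (21/2, 3)

T(p) = (21/2, 3)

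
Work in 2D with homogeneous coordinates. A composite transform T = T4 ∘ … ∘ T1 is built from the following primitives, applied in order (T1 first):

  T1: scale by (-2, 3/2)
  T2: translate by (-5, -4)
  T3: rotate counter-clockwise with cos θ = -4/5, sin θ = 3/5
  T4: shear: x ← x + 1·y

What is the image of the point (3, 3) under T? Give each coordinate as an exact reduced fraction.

T(p) = (3/2, -7)

T1 scale by (-2, 3/2): (3, 3) → (-6, 9/2)
T2 translate by (-5, -4): (-6, 9/2) → (-11, 1/2)
T3 rotate counter-clockwise with cos θ = -4/5, sin θ = 3/5: (-11, 1/2) → (17/2, -7)
T4 shear: x ← x + 1·y: (17/2, -7) → (3/2, -7)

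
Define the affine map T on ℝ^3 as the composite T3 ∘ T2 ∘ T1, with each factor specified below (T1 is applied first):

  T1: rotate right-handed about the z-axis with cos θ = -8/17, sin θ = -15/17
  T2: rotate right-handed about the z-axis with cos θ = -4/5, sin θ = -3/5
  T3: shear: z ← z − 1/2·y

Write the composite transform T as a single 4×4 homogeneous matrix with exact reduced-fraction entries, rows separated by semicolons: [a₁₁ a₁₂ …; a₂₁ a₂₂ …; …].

T = [-13/85 -84/85 0 0; 84/85 -13/85 0 0; -42/85 13/170 1 0; 0 0 0 1]

T1 = [-8/17 15/17 0 0; -15/17 -8/17 0 0; 0 0 1 0; 0 0 0 1]
T2·T1 = [-13/85 -84/85 0 0; 84/85 -13/85 0 0; 0 0 1 0; 0 0 0 1]
T3·…·T1 = [-13/85 -84/85 0 0; 84/85 -13/85 0 0; -42/85 13/170 1 0; 0 0 0 1]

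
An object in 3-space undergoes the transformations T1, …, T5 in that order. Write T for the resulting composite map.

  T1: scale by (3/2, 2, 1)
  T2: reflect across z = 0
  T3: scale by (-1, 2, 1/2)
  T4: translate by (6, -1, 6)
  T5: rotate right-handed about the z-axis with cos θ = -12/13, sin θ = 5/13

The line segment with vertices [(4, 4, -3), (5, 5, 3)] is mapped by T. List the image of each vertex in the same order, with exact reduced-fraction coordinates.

T1 scale by (3/2, 2, 1): (4, 4, -3) → (6, 8, -3); (5, 5, 3) → (15/2, 10, 3)
T2 reflect across z = 0: (6, 8, -3) → (6, 8, 3); (15/2, 10, 3) → (15/2, 10, -3)
T3 scale by (-1, 2, 1/2): (6, 8, 3) → (-6, 16, 3/2); (15/2, 10, -3) → (-15/2, 20, -3/2)
T4 translate by (6, -1, 6): (-6, 16, 3/2) → (0, 15, 15/2); (-15/2, 20, -3/2) → (-3/2, 19, 9/2)
T5 rotate right-handed about the z-axis with cos θ = -12/13, sin θ = 5/13: (0, 15, 15/2) → (-75/13, -180/13, 15/2); (-3/2, 19, 9/2) → (-77/13, -471/26, 9/2)

image vertices: (-75/13, -180/13, 15/2), (-77/13, -471/26, 9/2)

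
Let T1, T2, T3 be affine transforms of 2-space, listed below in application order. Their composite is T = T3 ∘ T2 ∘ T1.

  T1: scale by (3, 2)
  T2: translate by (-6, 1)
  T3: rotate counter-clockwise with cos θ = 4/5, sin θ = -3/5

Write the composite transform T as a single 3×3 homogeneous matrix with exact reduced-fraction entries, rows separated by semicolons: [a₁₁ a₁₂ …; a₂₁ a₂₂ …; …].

T = [12/5 6/5 -21/5; -9/5 8/5 22/5; 0 0 1]

T1 = [3 0 0; 0 2 0; 0 0 1]
T2·T1 = [3 0 -6; 0 2 1; 0 0 1]
T3·…·T1 = [12/5 6/5 -21/5; -9/5 8/5 22/5; 0 0 1]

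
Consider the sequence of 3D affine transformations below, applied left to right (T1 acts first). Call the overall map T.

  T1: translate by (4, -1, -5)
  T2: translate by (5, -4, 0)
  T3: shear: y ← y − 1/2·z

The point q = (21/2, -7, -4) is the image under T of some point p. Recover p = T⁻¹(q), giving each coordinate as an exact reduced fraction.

p = (3/2, -4, 1)

T1 = [1 0 0 4; 0 1 0 -1; 0 0 1 -5; 0 0 0 1]
T2·T1 = [1 0 0 9; 0 1 0 -5; 0 0 1 -5; 0 0 0 1]
T3·…·T1 = [1 0 0 9; 0 1 -1/2 -5/2; 0 0 1 -5; 0 0 0 1]
det M = 1; M⁻¹ = [1 0 0 -9; 0 1 1/2 5; 0 0 1 5; 0 0 0 1]
M⁻¹ · (21/2, -7, -4)ᵀ = (3/2, -4, 1)ᵀ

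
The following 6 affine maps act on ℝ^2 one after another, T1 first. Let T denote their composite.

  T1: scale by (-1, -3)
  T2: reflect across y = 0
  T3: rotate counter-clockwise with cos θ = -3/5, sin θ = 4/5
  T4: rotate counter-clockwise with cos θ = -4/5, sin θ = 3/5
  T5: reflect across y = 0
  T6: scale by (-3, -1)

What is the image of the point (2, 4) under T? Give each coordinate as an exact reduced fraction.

T(p) = (-36, 2)

T1 scale by (-1, -3): (2, 4) → (-2, -12)
T2 reflect across y = 0: (-2, -12) → (-2, 12)
T3 rotate counter-clockwise with cos θ = -3/5, sin θ = 4/5: (-2, 12) → (-42/5, -44/5)
T4 rotate counter-clockwise with cos θ = -4/5, sin θ = 3/5: (-42/5, -44/5) → (12, 2)
T5 reflect across y = 0: (12, 2) → (12, -2)
T6 scale by (-3, -1): (12, -2) → (-36, 2)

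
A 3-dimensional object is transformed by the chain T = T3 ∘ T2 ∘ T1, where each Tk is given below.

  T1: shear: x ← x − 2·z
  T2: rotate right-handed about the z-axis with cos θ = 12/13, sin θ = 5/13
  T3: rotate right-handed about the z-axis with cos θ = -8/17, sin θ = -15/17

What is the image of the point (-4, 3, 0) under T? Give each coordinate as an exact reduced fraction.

T1 shear: x ← x − 2·z: (-4, 3, 0) → (-4, 3, 0)
T2 rotate right-handed about the z-axis with cos θ = 12/13, sin θ = 5/13: (-4, 3, 0) → (-63/13, 16/13, 0)
T3 rotate right-handed about the z-axis with cos θ = -8/17, sin θ = -15/17: (-63/13, 16/13, 0) → (744/221, 817/221, 0)

T(p) = (744/221, 817/221, 0)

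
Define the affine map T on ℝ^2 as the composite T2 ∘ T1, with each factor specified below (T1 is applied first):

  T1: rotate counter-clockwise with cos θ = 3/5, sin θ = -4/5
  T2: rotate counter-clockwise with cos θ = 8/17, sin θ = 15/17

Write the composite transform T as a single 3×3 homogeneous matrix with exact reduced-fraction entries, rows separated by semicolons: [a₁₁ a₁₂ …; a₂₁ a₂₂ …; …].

T = [84/85 -13/85 0; 13/85 84/85 0; 0 0 1]

T1 = [3/5 4/5 0; -4/5 3/5 0; 0 0 1]
T2·T1 = [84/85 -13/85 0; 13/85 84/85 0; 0 0 1]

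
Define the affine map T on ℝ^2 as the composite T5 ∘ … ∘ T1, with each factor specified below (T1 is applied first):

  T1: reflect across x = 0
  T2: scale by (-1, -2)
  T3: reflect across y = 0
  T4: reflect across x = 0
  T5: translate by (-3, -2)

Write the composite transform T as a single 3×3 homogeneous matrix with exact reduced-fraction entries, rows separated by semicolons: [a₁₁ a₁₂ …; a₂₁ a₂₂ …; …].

T1 = [-1 0 0; 0 1 0; 0 0 1]
T2·T1 = [1 0 0; 0 -2 0; 0 0 1]
T3·…·T1 = [1 0 0; 0 2 0; 0 0 1]
T4·…·T1 = [-1 0 0; 0 2 0; 0 0 1]
T5·…·T1 = [-1 0 -3; 0 2 -2; 0 0 1]

T = [-1 0 -3; 0 2 -2; 0 0 1]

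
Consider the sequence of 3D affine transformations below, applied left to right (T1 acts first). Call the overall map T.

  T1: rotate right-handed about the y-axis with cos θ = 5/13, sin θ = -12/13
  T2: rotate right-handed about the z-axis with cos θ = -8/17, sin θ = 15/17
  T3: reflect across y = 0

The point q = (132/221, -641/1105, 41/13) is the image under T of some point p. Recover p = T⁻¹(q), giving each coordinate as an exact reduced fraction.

p = (3, -4/5, 1)

T1 = [5/13 0 -12/13 0; 0 1 0 0; 12/13 0 5/13 0; 0 0 0 1]
T2·T1 = [-40/221 -15/17 96/221 0; 75/221 -8/17 -180/221 0; 12/13 0 5/13 0; 0 0 0 1]
T3·…·T1 = [-40/221 -15/17 96/221 0; -75/221 8/17 180/221 0; 12/13 0 5/13 0; 0 0 0 1]
det M = -1; M⁻¹ = [-40/221 -75/221 12/13 0; -15/17 8/17 0 0; 96/221 180/221 5/13 0; 0 0 0 1]
M⁻¹ · (132/221, -641/1105, 41/13)ᵀ = (3, -4/5, 1)ᵀ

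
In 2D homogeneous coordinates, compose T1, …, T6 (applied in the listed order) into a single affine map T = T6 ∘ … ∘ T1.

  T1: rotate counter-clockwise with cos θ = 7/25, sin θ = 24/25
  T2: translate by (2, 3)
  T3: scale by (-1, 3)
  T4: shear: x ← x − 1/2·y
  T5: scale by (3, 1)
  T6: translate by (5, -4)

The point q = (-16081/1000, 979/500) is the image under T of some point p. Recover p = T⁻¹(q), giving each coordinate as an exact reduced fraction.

p = (-2/5, -9/4)

T1 = [7/25 -24/25 0; 24/25 7/25 0; 0 0 1]
T2·T1 = [7/25 -24/25 2; 24/25 7/25 3; 0 0 1]
T3·…·T1 = [-7/25 24/25 -2; 72/25 21/25 9; 0 0 1]
T4·…·T1 = [-43/25 27/50 -13/2; 72/25 21/25 9; 0 0 1]
T5·…·T1 = [-129/25 81/50 -39/2; 72/25 21/25 9; 0 0 1]
T6·…·T1 = [-129/25 81/50 -29/2; 72/25 21/25 5; 0 0 1]
det M = -9; M⁻¹ = [-7/75 9/50 -169/75; 8/25 43/75 133/75; 0 0 1]
M⁻¹ · (-16081/1000, 979/500)ᵀ = (-2/5, -9/4)ᵀ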